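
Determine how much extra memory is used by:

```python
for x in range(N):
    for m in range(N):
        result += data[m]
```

Space complexity: O(1).
Only a constant amount of auxiliary storage is used; nothing grows with n.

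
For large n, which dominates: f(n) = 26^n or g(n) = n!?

g(n) = n! grows faster: n!/26^n -> infinity by Stirling.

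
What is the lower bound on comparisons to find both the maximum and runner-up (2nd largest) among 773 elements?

Lower bound: finding the max needs 773-1 comparisons. By an adversary weight-doubling argument, the maximum element must personally win at least ceil(log_2(773)) = 10 comparisons in any correct algorithm. The 2nd largest is among those 10 direct losers, and distinguishing it requires 10-1 more comparisons. Total >= 773-1 + 10-1 = 781. A balanced tournament achieves this bound exactly.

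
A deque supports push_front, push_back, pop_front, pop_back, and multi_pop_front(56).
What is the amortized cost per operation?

Assign 2 credits to each push operation. A pop uses 1 saved credit. multi_pop_front(56) uses up to 56 saved credits from previous pushes. Credits never go negative. Amortized cost is O(1).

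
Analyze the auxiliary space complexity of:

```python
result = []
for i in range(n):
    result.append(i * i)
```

Space complexity: O(n).
Auxiliary storage grows linearly with the input size n in the worst case.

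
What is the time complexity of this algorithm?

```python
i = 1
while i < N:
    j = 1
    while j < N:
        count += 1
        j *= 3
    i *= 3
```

Time complexity: O(log^2 n).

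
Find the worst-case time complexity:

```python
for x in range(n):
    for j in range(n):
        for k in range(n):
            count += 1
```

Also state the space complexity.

Time complexity: O(n^3).
Space complexity: O(1).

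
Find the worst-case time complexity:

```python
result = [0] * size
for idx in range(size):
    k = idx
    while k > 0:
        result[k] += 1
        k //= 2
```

Time complexity: O(n log n).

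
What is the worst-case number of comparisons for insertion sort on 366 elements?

Insertion sort on reverse-sorted input: 1 + 2 + ... + (366-1) = 66795 comparisons.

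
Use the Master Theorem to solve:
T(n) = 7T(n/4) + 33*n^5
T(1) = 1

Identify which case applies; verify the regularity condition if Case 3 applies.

a=7, b=4, f(n)=33*n^5.
log_4(7) = 1.404 < 5.
f(n) = Omega(n^(1.404+epsilon)) for some epsilon > 0, so Case 3 is the candidate.
Regularity: a*f(n/b) = 7*33*(n/4)^5 = (7/1024)*33*n^5 <= c*f(n) with c = 7/1024 < 1. Satisfied.
Case 3: T(n) = Theta(n^5).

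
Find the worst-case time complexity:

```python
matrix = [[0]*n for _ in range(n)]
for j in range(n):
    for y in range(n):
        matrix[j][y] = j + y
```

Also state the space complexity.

Time complexity: O(n^2).
Space complexity: O(n^2).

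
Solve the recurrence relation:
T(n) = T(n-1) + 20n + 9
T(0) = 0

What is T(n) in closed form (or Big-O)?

Dominant term in sum is 20*sum(i, i=1..n) = 20*n*(n+1)/2 = O(n^2).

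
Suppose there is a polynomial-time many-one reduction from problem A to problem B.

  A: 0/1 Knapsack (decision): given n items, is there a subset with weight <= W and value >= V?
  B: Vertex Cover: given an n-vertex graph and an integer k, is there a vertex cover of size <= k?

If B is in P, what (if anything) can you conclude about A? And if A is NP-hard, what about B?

A poly-time reduction A <=_p B means any A-instance can be transformed to a B-instance in poly time.
If B is in P: compose the reduction with B's poly-time algorithm to solve A in poly time, so A is in P.
If A is NP-hard: every NP problem reduces to A, which reduces to B; composing reductions, every NP problem reduces to B, so B is NP-hard.
(Here in fact A is NP-complete and B is NP-complete.)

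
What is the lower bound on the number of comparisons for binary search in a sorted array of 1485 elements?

With 1485 possible positions, we need at least ceil(log_2(1485)) = 11 comparisons. Each comparison splits the remaining candidates by at most half.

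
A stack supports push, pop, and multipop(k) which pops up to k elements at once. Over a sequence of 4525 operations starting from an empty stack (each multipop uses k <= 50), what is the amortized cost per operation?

Each element is pushed exactly once and popped at most once (whether by pop or as part of a multipop). So the total number of individual pops over the whole sequence is at most the number of pushes, which is at most 4525. Total work <= 2 * 4525, hence O(1) amortized per operation.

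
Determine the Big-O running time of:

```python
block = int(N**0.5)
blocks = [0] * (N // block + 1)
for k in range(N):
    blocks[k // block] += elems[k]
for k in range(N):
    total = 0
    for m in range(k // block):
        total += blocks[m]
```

Time complexity: O(n * sqrt(n)).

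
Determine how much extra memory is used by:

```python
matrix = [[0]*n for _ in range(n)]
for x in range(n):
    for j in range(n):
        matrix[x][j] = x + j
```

Space complexity: O(n^2).
A 2D structure of size n x n is allocated.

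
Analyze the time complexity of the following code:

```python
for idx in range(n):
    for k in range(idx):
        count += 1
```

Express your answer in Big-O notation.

Time complexity: O(n^2).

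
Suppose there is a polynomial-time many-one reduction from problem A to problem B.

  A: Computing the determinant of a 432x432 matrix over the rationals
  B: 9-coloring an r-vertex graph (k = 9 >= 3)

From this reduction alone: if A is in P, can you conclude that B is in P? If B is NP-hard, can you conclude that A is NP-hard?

A poly-time reduction A <=_p B transfers tractability DOWN (B easy => A easy) and hardness UP (A hard => B hard), not the reverse.
From A in P, the reduction alone does NOT give B in P: any problem in P trivially reduces to SAT, yet SAT is not known to be in P.
From B NP-hard, the reduction alone does NOT give A NP-hard: again, easy problems reduce to hard ones.
(Here in fact A is P and B is NP-complete.)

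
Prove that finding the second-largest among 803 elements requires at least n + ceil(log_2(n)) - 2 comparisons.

Lower bound (adversary): identifying the maximum requires 803-1 comparisons (each eliminates one candidate). Assign weight 1 to each element; on each comparison the adversary lets the heavier side win and gives it the loser's weight. The max ends with weight 803, but each comparison it wins at most doubles its weight, so the max must win >= ceil(log_2(803)) = 10 comparisons. The second-largest is one of those 10 direct losers to the max, and identifying which one is largest needs >= 10-1 further comparisons. Total >= 803-1 + 10-1 = 811.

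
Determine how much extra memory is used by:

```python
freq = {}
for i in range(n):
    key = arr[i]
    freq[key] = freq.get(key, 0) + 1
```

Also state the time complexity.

Space complexity: O(n).
Auxiliary storage grows linearly with the input size n in the worst case.
Time complexity: O(n).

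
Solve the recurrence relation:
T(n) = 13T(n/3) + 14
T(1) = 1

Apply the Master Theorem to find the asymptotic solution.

a=13, b=3, f(n)=14. log_3(13) = 2.335. Case 1 of Master Theorem: T(n) = O(n^2.335).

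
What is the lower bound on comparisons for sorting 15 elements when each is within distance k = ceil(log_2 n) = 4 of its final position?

Partition the 15 positions into floor(n/k) blocks of k = 4 consecutive positions; any permutation within a block keeps every element within k of its final position, so there are at least (k!)^(n/k) distinguishable inputs. Lower bound: log_2((k!)^(n/k)) = (n/k) * log_2(k!) = Theta(n log k); with k = ceil(log_2 n), this is Omega(n log log n).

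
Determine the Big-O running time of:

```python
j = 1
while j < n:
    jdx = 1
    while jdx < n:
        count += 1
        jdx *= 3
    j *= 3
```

Time complexity: O(log^2 n).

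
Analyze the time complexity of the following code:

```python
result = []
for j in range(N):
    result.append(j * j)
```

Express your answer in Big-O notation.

Time complexity: O(n).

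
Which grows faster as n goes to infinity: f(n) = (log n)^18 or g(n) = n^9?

g(n) = n^9 grows faster: any positive polynomial dominates any polylog.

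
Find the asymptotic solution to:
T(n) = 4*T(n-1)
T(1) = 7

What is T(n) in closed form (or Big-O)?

Each step multiplies by 4. T(n) = T(1)*4^(n-1) = 7*4^(n-1).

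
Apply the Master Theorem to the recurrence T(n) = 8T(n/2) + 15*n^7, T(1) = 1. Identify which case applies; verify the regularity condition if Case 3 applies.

a=8, b=2, f(n)=15*n^7.
log_2(8) = 3 < 7.
f(n) = Omega(n^(3+epsilon)) for some epsilon > 0, so Case 3 is the candidate.
Regularity: a*f(n/b) = 8*15*(n/2)^7 = (8/128)*15*n^7 <= c*f(n) with c = 8/128 < 1. Satisfied.
Case 3: T(n) = Theta(n^7).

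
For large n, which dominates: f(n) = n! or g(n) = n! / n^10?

f(n) = n! grows faster: the ratio n!/(n!/n^10) = n^10 -> infinity.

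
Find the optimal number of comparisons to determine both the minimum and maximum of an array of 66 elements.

Naive approach: 130 comparisons (65 for max + 65 for min).
Optimal: Compare elements in pairs first (floor(n/2) = 33 comparisons), then find max among winners and min among losers (32 comparisons each).
Total: ceil(3n/2) - 2 = 97 comparisons. An adversary argument shows this is also a lower bound.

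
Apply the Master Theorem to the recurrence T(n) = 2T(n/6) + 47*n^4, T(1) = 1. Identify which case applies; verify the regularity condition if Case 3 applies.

a=2, b=6, f(n)=47*n^4.
log_6(2) = 0.3869 < 4.
f(n) = Omega(n^(0.3869+epsilon)) for some epsilon > 0, so Case 3 is the candidate.
Regularity: a*f(n/b) = 2*47*(n/6)^4 = (2/1296)*47*n^4 <= c*f(n) with c = 2/1296 < 1. Satisfied.
Case 3: T(n) = Theta(n^4).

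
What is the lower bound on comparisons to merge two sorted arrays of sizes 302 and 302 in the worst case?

Adversary: with |302 - 302| <= 1 the inputs can be fully interleaved so that every adjacent pair in the merged output comes from different arrays. Then each of the 603 adjacent pairs must be directly compared, or the algorithm cannot determine their relative order. Standard merge meets this bound.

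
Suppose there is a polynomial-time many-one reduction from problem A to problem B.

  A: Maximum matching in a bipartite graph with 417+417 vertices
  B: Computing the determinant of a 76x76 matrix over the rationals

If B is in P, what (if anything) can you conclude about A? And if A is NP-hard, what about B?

A poly-time reduction A <=_p B means any A-instance can be transformed to a B-instance in poly time.
If B is in P: compose the reduction with B's poly-time algorithm to solve A in poly time, so A is in P.
If A is NP-hard: every NP problem reduces to A, which reduces to B; composing reductions, every NP problem reduces to B, so B is NP-hard.
(Here in fact A is P and B is P.)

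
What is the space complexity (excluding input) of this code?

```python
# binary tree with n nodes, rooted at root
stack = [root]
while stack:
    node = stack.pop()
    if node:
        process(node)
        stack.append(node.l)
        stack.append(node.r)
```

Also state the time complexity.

Space complexity: O(n).
Auxiliary storage grows linearly with the input size n in the worst case.
Time complexity: O(n).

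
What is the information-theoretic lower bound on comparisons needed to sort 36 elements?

There are 36! = 371993326789901217467999448150835200000000 possible orderings. Each comparison gives 1 bit. We need at least ceil(log_2(371993326789901217467999448150835200000000)) = 139 comparisons.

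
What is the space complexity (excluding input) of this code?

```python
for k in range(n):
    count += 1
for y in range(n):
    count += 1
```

Space complexity: O(1).
Only a constant amount of auxiliary storage is used; nothing grows with n.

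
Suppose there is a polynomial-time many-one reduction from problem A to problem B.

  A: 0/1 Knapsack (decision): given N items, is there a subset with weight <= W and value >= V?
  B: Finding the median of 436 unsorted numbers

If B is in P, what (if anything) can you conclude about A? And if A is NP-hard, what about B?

A poly-time reduction A <=_p B means any A-instance can be transformed to a B-instance in poly time.
If B is in P: compose the reduction with B's poly-time algorithm to solve A in poly time, so A is in P.
If A is NP-hard: every NP problem reduces to A, which reduces to B; composing reductions, every NP problem reduces to B, so B is NP-hard.
(Here in fact A is NP-complete and B is in P, so no such reduction is known -- its existence would imply P = NP; the analysis concerns only what the assumed reduction would or would not let you conclude.)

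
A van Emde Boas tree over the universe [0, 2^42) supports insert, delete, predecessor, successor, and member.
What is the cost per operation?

vEB recursively partitions [0, 4398046511104) into sqrt(u) clusters of size sqrt(u). Each operation recurses into either one cluster or the summary, never both: T(u) = T(sqrt(u)) + O(1) => T(u) = O(log log u) = O(log 42). This is worst-case, not just amortized.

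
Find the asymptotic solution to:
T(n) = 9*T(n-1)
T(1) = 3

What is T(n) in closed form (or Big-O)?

Each step multiplies by 9. T(n) = T(1)*9^(n-1) = 3*9^(n-1).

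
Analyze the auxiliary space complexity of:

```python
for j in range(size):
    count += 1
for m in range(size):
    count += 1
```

Space complexity: O(1).
Only a constant amount of auxiliary storage is used; nothing grows with n.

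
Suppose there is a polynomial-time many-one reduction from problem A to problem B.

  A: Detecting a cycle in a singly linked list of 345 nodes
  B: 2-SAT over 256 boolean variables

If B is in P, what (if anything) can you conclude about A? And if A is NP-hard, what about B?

A poly-time reduction A <=_p B means any A-instance can be transformed to a B-instance in poly time.
If B is in P: compose the reduction with B's poly-time algorithm to solve A in poly time, so A is in P.
If A is NP-hard: every NP problem reduces to A, which reduces to B; composing reductions, every NP problem reduces to B, so B is NP-hard.
(Here in fact A is P and B is P.)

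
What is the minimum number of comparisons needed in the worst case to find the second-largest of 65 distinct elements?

Lower bound: finding the max needs 65-1 comparisons. By the adversary weight-doubling argument, the max must personally win >= ceil(log_2(65)) = 7 comparisons; the 2nd-largest is among those 7 losers, needing 7-1 more comparisons. Total >= 65-1 + 7-1 = 70. A balanced knockout tournament achieves this.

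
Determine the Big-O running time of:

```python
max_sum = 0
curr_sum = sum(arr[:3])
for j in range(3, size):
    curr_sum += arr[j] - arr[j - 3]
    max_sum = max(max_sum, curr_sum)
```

Time complexity: O(n).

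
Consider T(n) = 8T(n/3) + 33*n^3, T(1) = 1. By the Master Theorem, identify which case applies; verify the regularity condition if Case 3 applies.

a=8, b=3, f(n)=33*n^3.
log_3(8) = 1.893 < 3.
f(n) = Omega(n^(1.893+epsilon)) for some epsilon > 0, so Case 3 is the candidate.
Regularity: a*f(n/b) = 8*33*(n/3)^3 = (8/27)*33*n^3 <= c*f(n) with c = 8/27 < 1. Satisfied.
Case 3: T(n) = Theta(n^3).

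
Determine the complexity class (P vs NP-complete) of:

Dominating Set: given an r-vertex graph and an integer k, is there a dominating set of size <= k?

This problem is NP-complete: reduces from Set Cover (with k part of the input).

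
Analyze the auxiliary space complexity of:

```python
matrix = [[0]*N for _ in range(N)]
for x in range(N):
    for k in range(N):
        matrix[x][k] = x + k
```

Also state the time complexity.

Space complexity: O(n^2).
A 2D structure of size n x n is allocated.
Time complexity: O(n^2).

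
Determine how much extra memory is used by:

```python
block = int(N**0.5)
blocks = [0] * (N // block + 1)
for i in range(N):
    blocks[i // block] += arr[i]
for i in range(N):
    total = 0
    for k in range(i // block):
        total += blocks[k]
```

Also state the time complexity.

Space complexity: O(sqrt(n)).
Storage scales with sqrt(n).
Time complexity: O(n * sqrt(n)).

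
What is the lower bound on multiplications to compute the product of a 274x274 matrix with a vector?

A 274x274 matrix-vector product has 274 inner products of length 274. Output depends on all 274^2 = 75076 matrix entries. At least 75076 multiplications needed.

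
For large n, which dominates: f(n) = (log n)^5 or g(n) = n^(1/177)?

g(n) = n^(1/177) grows faster: any positive power of n dominates any polylog.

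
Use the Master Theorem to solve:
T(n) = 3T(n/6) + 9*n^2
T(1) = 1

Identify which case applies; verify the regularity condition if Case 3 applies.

a=3, b=6, f(n)=9*n^2.
log_6(3) = 0.6131 < 2.
f(n) = Omega(n^(0.6131+epsilon)) for some epsilon > 0, so Case 3 is the candidate.
Regularity: a*f(n/b) = 3*9*(n/6)^2 = (3/36)*9*n^2 <= c*f(n) with c = 3/36 < 1. Satisfied.
Case 3: T(n) = Theta(n^2).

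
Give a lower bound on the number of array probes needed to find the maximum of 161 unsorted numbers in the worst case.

Adversary: any unprobed cell could hold a value larger than everything seen so far. If fewer than 161 cells are probed, the adversary places the max in an unprobed cell. So all 161 cells must be examined; together with 161-1 comparisons this is tight.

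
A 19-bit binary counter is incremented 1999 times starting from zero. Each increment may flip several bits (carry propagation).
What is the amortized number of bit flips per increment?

Bit i flips on every 2^i-th increment, so over 1999 increments bit i flips floor(1999/2^i) times. Summing over i: total flips < 2 * 1999. Amortized: < 2 = O(1) per increment.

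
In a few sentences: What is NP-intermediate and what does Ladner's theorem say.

NP-intermediate problems are in NP but neither in P nor NP-complete (assuming P != NP). Ladner's theorem proves such problems exist if P != NP. Graph isomorphism and integer factoring are candidate NP-intermediate problems -- no polynomial algorithm is known, but no NP-completeness proof exists either.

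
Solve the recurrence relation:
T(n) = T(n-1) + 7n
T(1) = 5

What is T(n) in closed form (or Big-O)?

Unrolling: T(n) = 5 + 7*(2 + 3 + ... + n) = 5 + 7*(n(n+1)/2 - 1) = O(n^2).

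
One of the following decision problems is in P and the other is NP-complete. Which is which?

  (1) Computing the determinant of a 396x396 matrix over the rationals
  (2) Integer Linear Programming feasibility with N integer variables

(1) is P: Gaussian elimination runs in O(n^3).
(2) is NP-complete: ILP feasibility is NP-complete (LP relaxation is in P).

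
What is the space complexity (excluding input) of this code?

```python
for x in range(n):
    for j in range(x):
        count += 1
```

Space complexity: O(1).
Only a constant amount of auxiliary storage is used; nothing grows with n.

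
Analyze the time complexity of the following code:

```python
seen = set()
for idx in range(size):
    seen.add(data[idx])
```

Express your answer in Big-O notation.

Time complexity: O(n).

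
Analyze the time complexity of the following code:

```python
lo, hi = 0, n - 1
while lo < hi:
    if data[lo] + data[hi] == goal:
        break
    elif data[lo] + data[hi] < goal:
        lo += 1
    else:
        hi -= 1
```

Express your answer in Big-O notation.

Time complexity: O(n).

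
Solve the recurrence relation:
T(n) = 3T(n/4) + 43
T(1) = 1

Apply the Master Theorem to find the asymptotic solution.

a=3, b=4, f(n)=43. log_4(3) = 0.7925. Case 1 of Master Theorem: T(n) = O(n^0.7925).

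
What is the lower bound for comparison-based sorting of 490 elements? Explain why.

A comparison-based sorting algorithm corresponds to a decision tree. With 490! possible permutations, the tree has 490! leaves. The height is at least log_2(490!) = Omega(n log n) by Stirling's approximation.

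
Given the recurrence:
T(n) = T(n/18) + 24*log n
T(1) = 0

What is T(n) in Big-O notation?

Each of the log_18(n) levels adds O(log n). T(n) = O(log^2 n).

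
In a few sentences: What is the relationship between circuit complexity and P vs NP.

A language is in P iff it has polynomial-size uniform circuit families. P/poly contains all languages decidable by polynomial-size circuits (even non-uniform). If NP is not in P/poly, then P != NP. Proving super-polynomial circuit lower bounds for an NP problem would separate P from NP.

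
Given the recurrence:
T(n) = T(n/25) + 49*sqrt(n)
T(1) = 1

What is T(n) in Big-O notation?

Each level contributes sqrt(n/25^k). Geometric series with ratio 1/sqrt(25) < 1 sums to O(sqrt(n)).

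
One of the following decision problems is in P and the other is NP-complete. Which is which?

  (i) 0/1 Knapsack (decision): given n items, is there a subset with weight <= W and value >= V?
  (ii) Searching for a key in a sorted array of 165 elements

(i) is NP-complete: reduces from Subset Sum.
(ii) is P: binary search runs in O(log n).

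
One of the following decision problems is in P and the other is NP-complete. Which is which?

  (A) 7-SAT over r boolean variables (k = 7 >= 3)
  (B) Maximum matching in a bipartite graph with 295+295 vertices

(A) is NP-complete: 3-SAT is NP-complete (Cook-Levin); k-SAT for k>=3 reduces from 3-SAT.
(B) is P: Hopcroft-Karp runs in O(E sqrt(V)).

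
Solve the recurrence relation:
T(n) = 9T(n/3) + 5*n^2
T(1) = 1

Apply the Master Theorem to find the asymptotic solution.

a=9, b=3, f(n)=5*n^2. log_3(9) = 2. Case 2: T(n) = O(n^2 log n).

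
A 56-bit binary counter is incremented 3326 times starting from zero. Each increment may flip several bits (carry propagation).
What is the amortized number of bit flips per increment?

Bit i flips on every 2^i-th increment, so over 3326 increments bit i flips floor(3326/2^i) times. Summing over i: total flips < 2 * 3326. Amortized: < 2 = O(1) per increment.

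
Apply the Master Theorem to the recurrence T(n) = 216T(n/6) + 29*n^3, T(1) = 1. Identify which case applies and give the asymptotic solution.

a=216, b=6, f(n)=29*n^3.
log_6(216) = 3, so n^(log_b(a)) = n^3.
f(n) = Theta(n^3), so Case 2 applies.
T(n) = Theta(n^3 log n).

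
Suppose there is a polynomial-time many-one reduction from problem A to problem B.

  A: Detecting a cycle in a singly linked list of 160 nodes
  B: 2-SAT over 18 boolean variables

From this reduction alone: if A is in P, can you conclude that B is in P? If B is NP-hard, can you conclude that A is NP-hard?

A poly-time reduction A <=_p B transfers tractability DOWN (B easy => A easy) and hardness UP (A hard => B hard), not the reverse.
From A in P, the reduction alone does NOT give B in P: any problem in P trivially reduces to SAT, yet SAT is not known to be in P.
From B NP-hard, the reduction alone does NOT give A NP-hard: again, easy problems reduce to hard ones.
(Here in fact A is P and B is P.)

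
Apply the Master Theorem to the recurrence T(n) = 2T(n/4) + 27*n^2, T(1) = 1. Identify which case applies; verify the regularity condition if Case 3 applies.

a=2, b=4, f(n)=27*n^2.
log_4(2) = 0.5 < 2.
f(n) = Omega(n^(0.5+epsilon)) for some epsilon > 0, so Case 3 is the candidate.
Regularity: a*f(n/b) = 2*27*(n/4)^2 = (2/16)*27*n^2 <= c*f(n) with c = 2/16 < 1. Satisfied.
Case 3: T(n) = Theta(n^2).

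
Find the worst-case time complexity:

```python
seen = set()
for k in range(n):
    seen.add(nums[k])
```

Time complexity: O(n).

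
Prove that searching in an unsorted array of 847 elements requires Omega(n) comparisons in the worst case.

An adversary can always place the target in the last position checked. Until all 847 positions are examined, the target might be in any unchecked position. Therefore 847 comparisons are necessary.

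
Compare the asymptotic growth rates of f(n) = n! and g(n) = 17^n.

f(n) = n! grows faster: n!/17^n -> infinity by Stirling.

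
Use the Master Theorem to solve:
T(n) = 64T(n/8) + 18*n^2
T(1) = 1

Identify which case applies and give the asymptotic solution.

a=64, b=8, f(n)=18*n^2.
log_8(64) = 2, so n^(log_b(a)) = n^2.
f(n) = Theta(n^2), so Case 2 applies.
T(n) = Theta(n^2 log n).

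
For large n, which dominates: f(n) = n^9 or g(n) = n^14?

g(n) = n^14 grows faster: n^14/n^9 = n^5 -> infinity.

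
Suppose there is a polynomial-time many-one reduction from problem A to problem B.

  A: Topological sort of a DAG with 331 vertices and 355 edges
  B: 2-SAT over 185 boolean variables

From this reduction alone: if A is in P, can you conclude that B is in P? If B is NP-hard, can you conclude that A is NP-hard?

A poly-time reduction A <=_p B transfers tractability DOWN (B easy => A easy) and hardness UP (A hard => B hard), not the reverse.
From A in P, the reduction alone does NOT give B in P: any problem in P trivially reduces to SAT, yet SAT is not known to be in P.
From B NP-hard, the reduction alone does NOT give A NP-hard: again, easy problems reduce to hard ones.
(Here in fact A is P and B is P.)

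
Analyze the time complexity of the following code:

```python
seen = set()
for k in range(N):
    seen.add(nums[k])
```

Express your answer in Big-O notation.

Time complexity: O(n).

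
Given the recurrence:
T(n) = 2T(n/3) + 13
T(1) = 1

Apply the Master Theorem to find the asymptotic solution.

a=2, b=3, f(n)=13. log_3(2) = 0.6309. Case 1 of Master Theorem: T(n) = O(n^0.6309).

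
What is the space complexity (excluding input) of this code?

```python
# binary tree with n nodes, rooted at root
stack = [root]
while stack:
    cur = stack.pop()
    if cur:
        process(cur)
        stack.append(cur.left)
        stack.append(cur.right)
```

Space complexity: O(n).
Auxiliary storage grows linearly with the input size n in the worst case.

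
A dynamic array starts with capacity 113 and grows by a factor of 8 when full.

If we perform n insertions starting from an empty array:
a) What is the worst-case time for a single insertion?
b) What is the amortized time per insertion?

(a) Worst-case single insertion: O(n) -- when the array is full at capacity c, the resize copies all c elements, and c can be Theta(n).
(b) Resizes happen at sizes 113, 904, 7232, ... Total copy cost for n insertions: 113 + 904 + ... = O(n) (geometric series with ratio 1/8). Amortized cost per insertion: O(n)/n = O(1).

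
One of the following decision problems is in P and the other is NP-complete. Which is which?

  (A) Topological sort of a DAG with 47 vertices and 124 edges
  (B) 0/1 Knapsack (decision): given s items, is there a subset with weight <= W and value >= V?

(A) is P: DFS-based topological sort runs in O(V+E).
(B) is NP-complete: reduces from Subset Sum.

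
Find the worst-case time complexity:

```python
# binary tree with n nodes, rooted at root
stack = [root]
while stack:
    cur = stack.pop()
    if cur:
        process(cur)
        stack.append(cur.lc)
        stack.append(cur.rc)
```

Time complexity: O(n).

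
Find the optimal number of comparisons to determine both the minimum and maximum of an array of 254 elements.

Naive approach: 506 comparisons (253 for max + 253 for min).
Optimal: Compare elements in pairs first (floor(n/2) = 127 comparisons), then find max among winners and min among losers (126 comparisons each).
Total: ceil(3n/2) - 2 = 379 comparisons. An adversary argument shows this is also a lower bound.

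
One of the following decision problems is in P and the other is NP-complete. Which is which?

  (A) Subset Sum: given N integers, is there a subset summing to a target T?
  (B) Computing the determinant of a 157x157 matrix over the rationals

(A) is NP-complete: one of Karp's 21 NP-complete problems.
(B) is P: Gaussian elimination runs in O(n^3).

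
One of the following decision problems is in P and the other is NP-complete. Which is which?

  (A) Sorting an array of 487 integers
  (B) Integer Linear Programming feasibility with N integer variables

(A) is P: merge sort runs in O(n log n).
(B) is NP-complete: ILP feasibility is NP-complete (LP relaxation is in P).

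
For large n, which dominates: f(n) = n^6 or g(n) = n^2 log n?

f(n) = n^6 grows faster: n^6 / (n^2 log n) = n^4/log n -> infinity.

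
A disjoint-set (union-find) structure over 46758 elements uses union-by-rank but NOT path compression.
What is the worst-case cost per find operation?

Union-by-rank alone keeps every tree's height <= log_2(46758) ~= 15.5. Each find traverses from a node to its root, costing O(height) = O(log n). Without path compression this bound is tight.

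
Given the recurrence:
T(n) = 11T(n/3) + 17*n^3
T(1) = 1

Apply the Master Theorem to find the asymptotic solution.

a=11, b=3, f(n)=17*n^3. log_3(11) = 2.183 < 3. Case 3: T(n) = O(n^3).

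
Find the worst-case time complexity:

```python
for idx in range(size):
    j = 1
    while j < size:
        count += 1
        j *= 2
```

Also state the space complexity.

Time complexity: O(n log n).
Space complexity: O(1).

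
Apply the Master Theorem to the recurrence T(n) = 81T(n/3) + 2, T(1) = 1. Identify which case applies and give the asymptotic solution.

a=81, b=3, f(n)=2.
log_3(81) = 4 > 0.
Since f(n) = O(n^0) is polynomially smaller than n^4, Case 1 applies.
T(n) = Theta(n^4).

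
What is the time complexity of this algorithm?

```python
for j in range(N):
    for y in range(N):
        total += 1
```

Time complexity: O(n^2).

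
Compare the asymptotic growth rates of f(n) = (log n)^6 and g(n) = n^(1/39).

g(n) = n^(1/39) grows faster: any positive power of n dominates any polylog.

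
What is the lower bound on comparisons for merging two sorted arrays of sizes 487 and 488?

Adversary argument: with sizes 487 and 488 (differing by at most 1), interleave the two arrays so that every consecutive pair in the output comes from different inputs. Then each of the 974 adjacent output pairs must be directly compared, or the algorithm cannot determine their relative order. So 974 comparisons are necessary; standard merge achieves this.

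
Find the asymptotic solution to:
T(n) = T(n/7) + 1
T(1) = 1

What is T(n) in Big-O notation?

Each step divides n by 7 and adds 1. After log_7(n) steps, T(n) = O(log n).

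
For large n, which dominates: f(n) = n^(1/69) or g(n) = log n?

f(n) = n^(1/69) grows faster: any positive power of n dominates log n.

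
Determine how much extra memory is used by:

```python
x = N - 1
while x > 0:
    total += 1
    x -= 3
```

Space complexity: O(1).
Only a constant amount of auxiliary storage is used; nothing grows with n.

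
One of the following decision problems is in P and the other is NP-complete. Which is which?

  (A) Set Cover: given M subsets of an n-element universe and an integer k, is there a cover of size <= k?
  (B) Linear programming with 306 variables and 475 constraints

(A) is NP-complete: one of Karp's 21 NP-complete problems (with k part of the input).
(B) is P: the ellipsoid and interior-point methods run in polynomial time.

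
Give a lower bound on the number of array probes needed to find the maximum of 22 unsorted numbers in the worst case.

Adversary: any unprobed cell could hold a value larger than everything seen so far. If fewer than 22 cells are probed, the adversary places the max in an unprobed cell. So all 22 cells must be examined; together with 22-1 comparisons this is tight.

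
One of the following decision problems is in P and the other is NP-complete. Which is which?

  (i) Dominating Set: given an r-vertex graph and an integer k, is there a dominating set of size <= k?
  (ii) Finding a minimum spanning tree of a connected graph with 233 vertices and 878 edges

(i) is NP-complete: reduces from Set Cover (with k part of the input).
(ii) is P: Kruskal's / Prim's algorithms run in polynomial time.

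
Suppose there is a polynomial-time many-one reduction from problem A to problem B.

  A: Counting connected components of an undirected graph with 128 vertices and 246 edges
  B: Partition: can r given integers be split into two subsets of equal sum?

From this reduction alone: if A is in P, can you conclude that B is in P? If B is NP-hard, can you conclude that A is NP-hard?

A poly-time reduction A <=_p B transfers tractability DOWN (B easy => A easy) and hardness UP (A hard => B hard), not the reverse.
From A in P, the reduction alone does NOT give B in P: any problem in P trivially reduces to SAT, yet SAT is not known to be in P.
From B NP-hard, the reduction alone does NOT give A NP-hard: again, easy problems reduce to hard ones.
(Here in fact A is P and B is NP-complete.)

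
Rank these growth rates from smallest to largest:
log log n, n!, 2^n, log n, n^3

Ordered by growth rate: log log n < log n < n^3 < 2^n < n!.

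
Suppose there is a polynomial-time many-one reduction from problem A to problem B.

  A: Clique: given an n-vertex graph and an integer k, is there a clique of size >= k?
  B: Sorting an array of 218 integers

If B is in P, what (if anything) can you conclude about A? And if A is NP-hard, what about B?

A poly-time reduction A <=_p B means any A-instance can be transformed to a B-instance in poly time.
If B is in P: compose the reduction with B's poly-time algorithm to solve A in poly time, so A is in P.
If A is NP-hard: every NP problem reduces to A, which reduces to B; composing reductions, every NP problem reduces to B, so B is NP-hard.
(Here in fact A is NP-complete and B is in P, so no such reduction is known -- its existence would imply P = NP; the analysis concerns only what the assumed reduction would or would not let you conclude.)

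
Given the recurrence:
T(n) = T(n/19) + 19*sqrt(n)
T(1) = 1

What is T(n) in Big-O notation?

Each level contributes sqrt(n/19^k). Geometric series with ratio 1/sqrt(19) < 1 sums to O(sqrt(n)).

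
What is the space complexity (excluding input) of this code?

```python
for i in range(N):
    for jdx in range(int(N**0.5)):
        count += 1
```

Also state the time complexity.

Space complexity: O(1).
Only a constant amount of auxiliary storage is used; nothing grows with n.
Time complexity: O(n * sqrt(n)).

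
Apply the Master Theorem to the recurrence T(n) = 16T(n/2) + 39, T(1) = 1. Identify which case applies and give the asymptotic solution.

a=16, b=2, f(n)=39.
log_2(16) = 4 > 0.
Since f(n) = O(n^0) is polynomially smaller than n^4, Case 1 applies.
T(n) = Theta(n^4).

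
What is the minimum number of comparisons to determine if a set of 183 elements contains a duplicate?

Determining if 183 elements are all distinct requires Omega(n log n) comparisons in the comparison model. This follows from the element distinctness lower bound.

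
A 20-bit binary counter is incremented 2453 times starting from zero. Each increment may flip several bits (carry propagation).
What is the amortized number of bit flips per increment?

Bit i flips on every 2^i-th increment, so over 2453 increments bit i flips floor(2453/2^i) times. Summing over i: total flips < 2 * 2453. Amortized: < 2 = O(1) per increment.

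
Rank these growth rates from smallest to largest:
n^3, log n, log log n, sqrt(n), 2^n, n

Ordered by growth rate: log log n < log n < sqrt(n) < n < n^3 < 2^n.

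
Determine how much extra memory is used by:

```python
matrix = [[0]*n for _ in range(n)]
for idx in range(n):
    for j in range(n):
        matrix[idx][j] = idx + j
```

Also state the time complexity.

Space complexity: O(n^2).
A 2D structure of size n x n is allocated.
Time complexity: O(n^2).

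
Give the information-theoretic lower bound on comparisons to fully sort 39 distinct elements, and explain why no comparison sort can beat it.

A comparison sort is a binary decision tree whose leaves are the 39! = 20397882081197443358640281739902897356800000000 possible output permutations. A binary tree with L leaves has height >= ceil(log_2(L)). So any comparison sort needs >= ceil(log_2(39!)) = 154 comparisons in the worst case.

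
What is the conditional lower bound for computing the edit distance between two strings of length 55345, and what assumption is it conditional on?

Under SETH (the Strong Exponential Time Hypothesis), edit distance on length-55345 strings cannot be computed in O(n^(2-epsilon)) time for any epsilon > 0 (Backurs-Indyk). The reduction is from CNF-SAT via the orthogonal vectors problem.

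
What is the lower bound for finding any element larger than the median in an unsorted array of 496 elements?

To find an element larger than the median of 496 elements, we must see Omega(n) elements. Without seeing enough elements, an adversary can make any unseen element the median.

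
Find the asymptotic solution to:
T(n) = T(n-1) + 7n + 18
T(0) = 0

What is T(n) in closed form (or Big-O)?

Dominant term in sum is 7*sum(i, i=1..n) = 7*n*(n+1)/2 = O(n^2).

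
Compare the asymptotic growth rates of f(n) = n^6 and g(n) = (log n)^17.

f(n) = n^6 grows faster: any positive polynomial dominates any polylog.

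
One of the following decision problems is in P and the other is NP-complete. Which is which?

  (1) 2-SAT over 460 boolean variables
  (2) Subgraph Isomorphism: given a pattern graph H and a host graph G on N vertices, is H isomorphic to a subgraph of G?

(1) is P: 2-SAT is solvable in linear time via implication-graph SCCs.
(2) is NP-complete: generalizes Clique and Hamiltonian Path (pattern size is part of the input).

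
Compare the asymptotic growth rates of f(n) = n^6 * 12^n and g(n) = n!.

g(n) = n! grows faster: by Stirling n! ~ (n/e)^n sqrt(2*pi*n); (n/e)^n eventually dominates n^6 * 12^n.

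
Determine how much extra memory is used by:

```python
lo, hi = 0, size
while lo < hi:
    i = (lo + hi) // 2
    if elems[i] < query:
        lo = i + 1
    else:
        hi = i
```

Space complexity: O(1).
Only a constant amount of auxiliary storage is used; nothing grows with n.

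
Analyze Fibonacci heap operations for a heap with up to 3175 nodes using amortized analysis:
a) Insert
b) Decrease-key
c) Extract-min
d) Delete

Fibonacci heaps use lazy consolidation. Potential function Phi = t + 2m (t = number of trees, m = marked nodes).
- Insert: O(1) actual, Delta Phi = +1 (one new tree) => O(1) amortized.
- Decrease-key: with c cascading cuts, actual cost is O(c); Delta Phi <= c - 2(c-1) + 2 = 4 - c (c new trees; >= c-1 marks cleared; <= 1 new mark). Amortized O(c) + (4 - c) = O(1).
- Extract-min: O(D(n) + t) actual; consolidation drops t to <= D(n)+1, so Delta Phi pays for the t term. D(n) = O(log n) for n = 3175 => O(log n) amortized.
- Delete: decrease-key to -inf then extract-min = O(log n).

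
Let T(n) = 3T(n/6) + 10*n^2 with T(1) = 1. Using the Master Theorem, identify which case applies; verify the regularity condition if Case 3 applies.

a=3, b=6, f(n)=10*n^2.
log_6(3) = 0.6131 < 2.
f(n) = Omega(n^(0.6131+epsilon)) for some epsilon > 0, so Case 3 is the candidate.
Regularity: a*f(n/b) = 3*10*(n/6)^2 = (3/36)*10*n^2 <= c*f(n) with c = 3/36 < 1. Satisfied.
Case 3: T(n) = Theta(n^2).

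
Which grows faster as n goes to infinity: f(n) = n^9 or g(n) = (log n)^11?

f(n) = n^9 grows faster: any positive polynomial dominates any polylog.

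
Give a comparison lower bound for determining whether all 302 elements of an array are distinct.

In the algebraic decision-tree model, the YES region for element distinctness on 302 elements has 302! connected components (one per ordering). Ben-Or's theorem then gives a lower bound of Omega(log(n!)) = Omega(n log n).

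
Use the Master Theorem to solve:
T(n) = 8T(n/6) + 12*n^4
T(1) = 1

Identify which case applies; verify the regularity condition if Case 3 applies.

a=8, b=6, f(n)=12*n^4.
log_6(8) = 1.161 < 4.
f(n) = Omega(n^(1.161+epsilon)) for some epsilon > 0, so Case 3 is the candidate.
Regularity: a*f(n/b) = 8*12*(n/6)^4 = (8/1296)*12*n^4 <= c*f(n) with c = 8/1296 < 1. Satisfied.
Case 3: T(n) = Theta(n^4).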